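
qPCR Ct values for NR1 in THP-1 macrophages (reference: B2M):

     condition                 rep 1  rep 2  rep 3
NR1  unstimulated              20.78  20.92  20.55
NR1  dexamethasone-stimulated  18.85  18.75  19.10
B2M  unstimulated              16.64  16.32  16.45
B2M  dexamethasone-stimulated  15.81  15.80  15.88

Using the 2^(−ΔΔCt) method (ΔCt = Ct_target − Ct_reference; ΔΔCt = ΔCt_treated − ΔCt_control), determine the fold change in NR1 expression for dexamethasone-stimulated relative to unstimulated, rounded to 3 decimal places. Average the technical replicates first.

Mean Ct: NR1 unstimulated 20.750; NR1 dexamethasone-stimulated 18.900; B2M unstimulated 16.470; B2M dexamethasone-stimulated 15.830
ΔCt(unstimulated) = 20.750 − 16.470 = 4.280
ΔCt(dexamethasone-stimulated) = 18.900 − 15.830 = 3.070
ΔΔCt = 3.070 − 4.280 = -1.210
Fold change = 2^(−(-1.210)) = 2^1.210 = 2.3134

2.313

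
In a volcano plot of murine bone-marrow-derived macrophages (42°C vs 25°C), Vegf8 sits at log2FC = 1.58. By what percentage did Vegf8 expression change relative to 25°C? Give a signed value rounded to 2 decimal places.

198.97%

Fold change = 2^(1.58) = 2.9897
Percent change = (FC − 1) × 100% = (2.9897 − 1) × 100 = 198.97%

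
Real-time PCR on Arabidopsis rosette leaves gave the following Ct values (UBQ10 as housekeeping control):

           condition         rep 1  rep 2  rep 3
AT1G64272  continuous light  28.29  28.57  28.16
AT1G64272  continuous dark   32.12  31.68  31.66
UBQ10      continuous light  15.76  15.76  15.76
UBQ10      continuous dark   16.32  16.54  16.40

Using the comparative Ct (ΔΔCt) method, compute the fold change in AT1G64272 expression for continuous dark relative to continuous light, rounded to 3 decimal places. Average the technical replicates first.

Mean Ct: AT1G64272 continuous light 28.340; AT1G64272 continuous dark 31.820; UBQ10 continuous light 15.760; UBQ10 continuous dark 16.420
ΔCt(continuous light) = 28.340 − 15.760 = 12.580
ΔCt(continuous dark) = 31.820 − 16.420 = 15.400
ΔΔCt = 15.400 − 12.580 = 2.820
Fold change = 2^(−2.820) = 0.1416

0.142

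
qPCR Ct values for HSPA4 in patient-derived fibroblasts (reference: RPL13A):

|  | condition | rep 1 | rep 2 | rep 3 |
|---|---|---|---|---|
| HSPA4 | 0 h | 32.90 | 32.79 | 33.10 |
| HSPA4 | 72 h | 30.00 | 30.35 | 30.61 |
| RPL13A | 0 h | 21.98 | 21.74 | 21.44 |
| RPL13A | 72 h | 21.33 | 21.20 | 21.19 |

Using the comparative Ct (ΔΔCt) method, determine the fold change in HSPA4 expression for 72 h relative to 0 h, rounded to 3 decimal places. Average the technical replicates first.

Mean Ct: HSPA4 0 h 32.930; HSPA4 72 h 30.320; RPL13A 0 h 21.720; RPL13A 72 h 21.240
ΔCt(0 h) = 32.930 − 21.720 = 11.210
ΔCt(72 h) = 30.320 − 21.240 = 9.080
ΔΔCt = 9.080 − 11.210 = -2.130
Fold change = 2^(−(-2.130)) = 2^2.130 = 4.3772

4.377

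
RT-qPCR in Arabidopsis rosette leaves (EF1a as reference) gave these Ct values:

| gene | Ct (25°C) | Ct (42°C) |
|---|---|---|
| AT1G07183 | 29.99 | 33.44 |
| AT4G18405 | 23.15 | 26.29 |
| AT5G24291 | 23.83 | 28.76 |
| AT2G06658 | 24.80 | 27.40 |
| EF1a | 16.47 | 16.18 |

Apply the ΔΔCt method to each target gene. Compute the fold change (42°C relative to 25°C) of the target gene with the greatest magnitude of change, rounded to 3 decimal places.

AT1G07183: ΔΔCt = (33.44−16.18) − (29.99−16.47) = 17.26 − 13.52 = 3.74; fold change = 2^-3.74 = 0.075
AT4G18405: ΔΔCt = (26.29−16.18) − (23.15−16.47) = 10.11 − 6.68 = 3.43; fold change = 2^-3.43 = 0.093
AT5G24291: ΔΔCt = (28.76−16.18) − (23.83−16.47) = 12.58 − 7.36 = 5.22; fold change = 2^-5.22 = 0.027
AT2G06658: ΔΔCt = (27.40−16.18) − (24.80−16.47) = 11.22 − 8.33 = 2.89; fold change = 2^-2.89 = 0.135
AT5G24291 has the largest |ΔΔCt| = 5.22.

0.027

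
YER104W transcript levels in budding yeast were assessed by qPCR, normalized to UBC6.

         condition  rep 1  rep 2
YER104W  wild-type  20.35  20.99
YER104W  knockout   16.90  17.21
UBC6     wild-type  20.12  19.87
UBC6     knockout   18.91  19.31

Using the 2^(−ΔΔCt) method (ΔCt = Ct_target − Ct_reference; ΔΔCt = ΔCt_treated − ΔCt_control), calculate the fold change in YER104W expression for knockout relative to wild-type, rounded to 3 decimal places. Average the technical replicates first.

Mean Ct: YER104W wild-type 20.670; YER104W knockout 17.055; UBC6 wild-type 19.995; UBC6 knockout 19.110
ΔCt(wild-type) = 20.670 − 19.995 = 0.675
ΔCt(knockout) = 17.055 − 19.110 = -2.055
ΔΔCt = -2.055 − 0.675 = -2.730
Fold change = 2^(−(-2.730)) = 2^2.730 = 6.6346

6.635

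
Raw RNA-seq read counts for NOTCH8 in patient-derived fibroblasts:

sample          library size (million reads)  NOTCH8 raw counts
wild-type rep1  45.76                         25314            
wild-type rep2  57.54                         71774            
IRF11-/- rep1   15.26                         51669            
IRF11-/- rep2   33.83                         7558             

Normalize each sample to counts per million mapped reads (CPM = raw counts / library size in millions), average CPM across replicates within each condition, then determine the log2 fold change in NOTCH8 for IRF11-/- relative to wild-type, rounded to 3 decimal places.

1.003

CPM(wild-type rep1) = 25314 / 45.76 = 553.1906
CPM(wild-type rep2) = 71774 / 57.54 = 1247.3757
CPM(IRF11-/- rep1) = 51669 / 15.26 = 3385.9109
CPM(IRF11-/- rep2) = 7558 / 33.83 = 223.4112
mean CPM(wild-type) = 900.2831; mean CPM(IRF11-/-) = 1804.6610
Fold change = 1804.6610 / 900.2831 = 2.00455
log2(2.00455) = 1.0033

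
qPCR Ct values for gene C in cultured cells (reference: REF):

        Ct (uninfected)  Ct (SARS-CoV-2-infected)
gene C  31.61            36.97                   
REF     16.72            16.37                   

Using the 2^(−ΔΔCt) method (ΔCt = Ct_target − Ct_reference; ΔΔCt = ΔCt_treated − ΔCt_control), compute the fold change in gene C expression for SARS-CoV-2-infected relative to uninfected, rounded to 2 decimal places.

0.02

ΔCt(uninfected) = 31.610 − 16.720 = 14.890
ΔCt(SARS-CoV-2-infected) = 36.970 − 16.370 = 20.600
ΔΔCt = 20.600 − 14.890 = 5.710
Fold change = 2^(−5.710) = 0.019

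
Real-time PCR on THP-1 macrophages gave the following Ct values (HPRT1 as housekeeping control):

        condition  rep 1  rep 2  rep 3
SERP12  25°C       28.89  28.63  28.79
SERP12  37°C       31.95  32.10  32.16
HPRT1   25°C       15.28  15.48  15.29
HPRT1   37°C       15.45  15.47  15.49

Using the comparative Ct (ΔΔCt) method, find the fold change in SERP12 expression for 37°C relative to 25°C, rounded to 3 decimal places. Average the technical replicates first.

0.110

Mean Ct: SERP12 25°C 28.770; SERP12 37°C 32.070; HPRT1 25°C 15.350; HPRT1 37°C 15.470
ΔCt(25°C) = 28.770 − 15.350 = 13.420
ΔCt(37°C) = 32.070 − 15.470 = 16.600
ΔΔCt = 16.600 − 13.420 = 3.180
Fold change = 2^(−3.180) = 0.1103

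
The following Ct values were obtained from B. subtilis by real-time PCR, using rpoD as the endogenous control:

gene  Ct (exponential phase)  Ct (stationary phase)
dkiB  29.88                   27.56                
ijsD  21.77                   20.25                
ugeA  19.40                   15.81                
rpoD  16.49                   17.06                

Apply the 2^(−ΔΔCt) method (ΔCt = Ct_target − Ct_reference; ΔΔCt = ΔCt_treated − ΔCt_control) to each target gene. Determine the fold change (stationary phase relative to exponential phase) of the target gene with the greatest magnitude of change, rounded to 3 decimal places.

dkiB: ΔΔCt = (27.56−17.06) − (29.88−16.49) = 10.50 − 13.39 = -2.89; fold change = 2^2.89 = 7.413
ijsD: ΔΔCt = (20.25−17.06) − (21.77−16.49) = 3.19 − 5.28 = -2.09; fold change = 2^2.09 = 4.257
ugeA: ΔΔCt = (15.81−17.06) − (19.40−16.49) = -1.25 − 2.91 = -4.16; fold change = 2^4.16 = 17.877
ugeA has the largest |ΔΔCt| = 4.16.

17.877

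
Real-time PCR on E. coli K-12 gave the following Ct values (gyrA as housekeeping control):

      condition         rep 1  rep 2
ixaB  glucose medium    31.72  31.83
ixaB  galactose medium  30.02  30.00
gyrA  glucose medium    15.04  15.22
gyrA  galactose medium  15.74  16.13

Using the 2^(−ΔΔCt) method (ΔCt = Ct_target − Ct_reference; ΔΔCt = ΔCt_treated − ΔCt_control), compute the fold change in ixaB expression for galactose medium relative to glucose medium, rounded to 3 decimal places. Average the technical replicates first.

Mean Ct: ixaB glucose medium 31.775; ixaB galactose medium 30.010; gyrA glucose medium 15.130; gyrA galactose medium 15.935
ΔCt(glucose medium) = 31.775 − 15.130 = 16.645
ΔCt(galactose medium) = 30.010 − 15.935 = 14.075
ΔΔCt = 14.075 − 16.645 = -2.570
Fold change = 2^(−(-2.570)) = 2^2.570 = 5.9381

5.938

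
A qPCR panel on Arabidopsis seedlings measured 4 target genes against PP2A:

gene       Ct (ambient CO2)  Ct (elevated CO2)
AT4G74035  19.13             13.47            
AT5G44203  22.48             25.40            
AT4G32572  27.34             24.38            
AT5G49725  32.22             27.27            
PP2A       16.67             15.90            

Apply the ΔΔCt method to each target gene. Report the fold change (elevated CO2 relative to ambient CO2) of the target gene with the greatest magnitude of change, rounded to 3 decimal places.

29.651

AT4G74035: ΔΔCt = (13.47−15.90) − (19.13−16.67) = -2.43 − 2.46 = -4.89; fold change = 2^4.89 = 29.651
AT5G44203: ΔΔCt = (25.40−15.90) − (22.48−16.67) = 9.50 − 5.81 = 3.69; fold change = 2^-3.69 = 0.077
AT4G32572: ΔΔCt = (24.38−15.90) − (27.34−16.67) = 8.48 − 10.67 = -2.19; fold change = 2^2.19 = 4.563
AT5G49725: ΔΔCt = (27.27−15.90) − (32.22−16.67) = 11.37 − 15.55 = -4.18; fold change = 2^4.18 = 18.126
AT4G74035 has the largest |ΔΔCt| = 4.89.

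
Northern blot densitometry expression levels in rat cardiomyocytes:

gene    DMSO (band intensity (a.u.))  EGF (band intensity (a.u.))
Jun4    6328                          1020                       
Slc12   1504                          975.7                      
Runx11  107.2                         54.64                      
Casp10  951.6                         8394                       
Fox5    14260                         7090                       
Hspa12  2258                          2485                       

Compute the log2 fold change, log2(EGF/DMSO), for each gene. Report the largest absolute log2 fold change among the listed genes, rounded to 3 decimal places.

3.141

log2(1020/6328) = -2.633  (Jun4)
log2(975.7/1504) = -0.624  (Slc12)
log2(54.64/107.2) = -0.972  (Runx11)
log2(8394/951.6) = 3.141  (Casp10)
log2(7090/14260) = -1.008  (Fox5)
log2(2485/2258) = 0.138  (Hspa12)
The largest magnitude belongs to Casp10.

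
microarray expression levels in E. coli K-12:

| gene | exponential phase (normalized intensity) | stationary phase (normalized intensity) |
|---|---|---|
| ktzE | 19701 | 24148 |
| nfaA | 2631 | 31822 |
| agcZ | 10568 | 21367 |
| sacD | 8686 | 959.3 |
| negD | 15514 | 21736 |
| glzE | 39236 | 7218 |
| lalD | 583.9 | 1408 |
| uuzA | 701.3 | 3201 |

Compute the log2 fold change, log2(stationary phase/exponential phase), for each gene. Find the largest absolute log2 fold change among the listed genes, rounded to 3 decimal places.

3.596

log2(24148/19701) = 0.294  (ktzE)
log2(31822/2631) = 3.596  (nfaA)
log2(21367/10568) = 1.016  (agcZ)
log2(959.3/8686) = -3.179  (sacD)
log2(21736/15514) = 0.487  (negD)
log2(7218/39236) = -2.443  (glzE)
log2(1408/583.9) = 1.270  (lalD)
log2(3201/701.3) = 2.190  (uuzA)
The largest magnitude belongs to nfaA.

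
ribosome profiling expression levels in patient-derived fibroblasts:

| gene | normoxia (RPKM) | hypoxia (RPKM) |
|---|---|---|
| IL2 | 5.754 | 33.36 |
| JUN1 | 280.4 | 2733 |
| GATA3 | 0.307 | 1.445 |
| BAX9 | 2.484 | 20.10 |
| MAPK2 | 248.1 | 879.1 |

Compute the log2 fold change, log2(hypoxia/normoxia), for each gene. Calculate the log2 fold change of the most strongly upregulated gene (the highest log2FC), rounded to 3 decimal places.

log2(33.36/5.754) = 2.535  (IL2)
log2(2733/280.4) = 3.285  (JUN1)
log2(1.445/0.307) = 2.235  (GATA3)
log2(20.10/2.484) = 3.016  (BAX9)
log2(879.1/248.1) = 1.825  (MAPK2)
JUN1 is most strongly upregulated.

3.285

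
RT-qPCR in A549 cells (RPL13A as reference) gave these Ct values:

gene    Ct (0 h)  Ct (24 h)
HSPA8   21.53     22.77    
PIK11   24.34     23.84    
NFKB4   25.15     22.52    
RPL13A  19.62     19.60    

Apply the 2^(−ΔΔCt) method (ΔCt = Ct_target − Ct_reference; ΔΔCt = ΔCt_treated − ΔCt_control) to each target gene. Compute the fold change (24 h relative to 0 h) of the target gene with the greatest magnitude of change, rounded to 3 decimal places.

HSPA8: ΔΔCt = (22.77−19.60) − (21.53−19.62) = 3.17 − 1.91 = 1.26; fold change = 2^-1.26 = 0.418
PIK11: ΔΔCt = (23.84−19.60) − (24.34−19.62) = 4.24 − 4.72 = -0.48; fold change = 2^0.48 = 1.395
NFKB4: ΔΔCt = (22.52−19.60) − (25.15−19.62) = 2.92 − 5.53 = -2.61; fold change = 2^2.61 = 6.105
NFKB4 has the largest |ΔΔCt| = 2.61.

6.105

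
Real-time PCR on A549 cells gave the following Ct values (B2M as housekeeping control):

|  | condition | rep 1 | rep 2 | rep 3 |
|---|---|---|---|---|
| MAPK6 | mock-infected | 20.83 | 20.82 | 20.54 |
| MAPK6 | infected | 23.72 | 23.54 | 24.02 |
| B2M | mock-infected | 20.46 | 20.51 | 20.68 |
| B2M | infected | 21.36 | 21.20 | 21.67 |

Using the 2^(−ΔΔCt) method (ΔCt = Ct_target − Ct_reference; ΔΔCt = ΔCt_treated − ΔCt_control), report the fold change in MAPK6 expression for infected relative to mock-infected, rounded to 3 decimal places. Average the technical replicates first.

Mean Ct: MAPK6 mock-infected 20.730; MAPK6 infected 23.760; B2M mock-infected 20.550; B2M infected 21.410
ΔCt(mock-infected) = 20.730 − 20.550 = 0.180
ΔCt(infected) = 23.760 − 21.410 = 2.350
ΔΔCt = 2.350 − 0.180 = 2.170
Fold change = 2^(−2.170) = 0.2222

0.222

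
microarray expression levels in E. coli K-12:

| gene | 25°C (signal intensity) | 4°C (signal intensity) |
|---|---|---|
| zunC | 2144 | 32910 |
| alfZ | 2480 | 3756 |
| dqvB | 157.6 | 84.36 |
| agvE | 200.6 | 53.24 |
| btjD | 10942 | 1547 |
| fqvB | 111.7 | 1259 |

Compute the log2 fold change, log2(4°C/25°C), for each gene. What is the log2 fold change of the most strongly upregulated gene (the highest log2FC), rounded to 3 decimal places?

log2(32910/2144) = 3.940  (zunC)
log2(3756/2480) = 0.599  (alfZ)
log2(84.36/157.6) = -0.902  (dqvB)
log2(53.24/200.6) = -1.914  (agvE)
log2(1547/10942) = -2.822  (btjD)
log2(1259/111.7) = 3.495  (fqvB)
zunC is most strongly upregulated.

3.940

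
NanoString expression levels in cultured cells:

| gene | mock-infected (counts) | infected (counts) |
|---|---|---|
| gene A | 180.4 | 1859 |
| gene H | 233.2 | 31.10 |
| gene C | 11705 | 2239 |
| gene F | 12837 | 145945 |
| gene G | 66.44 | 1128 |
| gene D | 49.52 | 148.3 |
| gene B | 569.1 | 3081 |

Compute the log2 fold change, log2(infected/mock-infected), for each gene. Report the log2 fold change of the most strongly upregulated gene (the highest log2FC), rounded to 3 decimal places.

4.086

log2(1859/180.4) = 3.365  (gene A)
log2(31.10/233.2) = -2.907  (gene H)
log2(2239/11705) = -2.386  (gene C)
log2(145945/12837) = 3.507  (gene F)
log2(1128/66.44) = 4.086  (gene G)
log2(148.3/49.52) = 1.582  (gene D)
log2(3081/569.1) = 2.437  (gene B)
gene G is most strongly upregulated.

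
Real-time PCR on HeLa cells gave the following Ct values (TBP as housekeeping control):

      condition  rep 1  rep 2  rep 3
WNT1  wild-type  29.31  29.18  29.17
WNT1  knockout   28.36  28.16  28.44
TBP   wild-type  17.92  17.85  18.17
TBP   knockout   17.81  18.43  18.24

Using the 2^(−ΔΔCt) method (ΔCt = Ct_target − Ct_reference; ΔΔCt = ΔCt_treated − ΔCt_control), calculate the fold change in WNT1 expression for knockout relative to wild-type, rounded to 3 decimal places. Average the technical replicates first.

2.114

Mean Ct: WNT1 wild-type 29.220; WNT1 knockout 28.320; TBP wild-type 17.980; TBP knockout 18.160
ΔCt(wild-type) = 29.220 − 17.980 = 11.240
ΔCt(knockout) = 28.320 − 18.160 = 10.160
ΔΔCt = 10.160 − 11.240 = -1.080
Fold change = 2^(−(-1.080)) = 2^1.080 = 2.1140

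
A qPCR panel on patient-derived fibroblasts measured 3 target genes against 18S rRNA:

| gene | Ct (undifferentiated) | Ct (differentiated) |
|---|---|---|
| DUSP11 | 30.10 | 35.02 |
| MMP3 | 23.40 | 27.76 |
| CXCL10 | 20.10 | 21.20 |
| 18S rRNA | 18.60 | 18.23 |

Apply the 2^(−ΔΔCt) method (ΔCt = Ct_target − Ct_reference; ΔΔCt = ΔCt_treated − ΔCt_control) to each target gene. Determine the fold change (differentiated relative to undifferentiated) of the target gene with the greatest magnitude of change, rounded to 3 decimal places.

0.026

DUSP11: ΔΔCt = (35.02−18.23) − (30.10−18.60) = 16.79 − 11.50 = 5.29; fold change = 2^-5.29 = 0.026
MMP3: ΔΔCt = (27.76−18.23) − (23.40−18.60) = 9.53 − 4.80 = 4.73; fold change = 2^-4.73 = 0.038
CXCL10: ΔΔCt = (21.20−18.23) − (20.10−18.60) = 2.97 − 1.50 = 1.47; fold change = 2^-1.47 = 0.361
DUSP11 has the largest |ΔΔCt| = 5.29.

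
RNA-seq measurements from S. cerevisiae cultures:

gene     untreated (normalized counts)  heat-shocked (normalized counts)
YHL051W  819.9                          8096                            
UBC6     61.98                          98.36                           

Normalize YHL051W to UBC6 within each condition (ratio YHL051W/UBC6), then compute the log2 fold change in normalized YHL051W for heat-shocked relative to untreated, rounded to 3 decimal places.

YHL051W/UBC6 (untreated) = 819.9 / 61.98 = 13.228
YHL051W/UBC6 (heat-shocked) = 8096 / 98.36 = 82.31
Fold change = 82.31 / 13.228 = 6.2222
log2(6.2222) = 2.6374

2.637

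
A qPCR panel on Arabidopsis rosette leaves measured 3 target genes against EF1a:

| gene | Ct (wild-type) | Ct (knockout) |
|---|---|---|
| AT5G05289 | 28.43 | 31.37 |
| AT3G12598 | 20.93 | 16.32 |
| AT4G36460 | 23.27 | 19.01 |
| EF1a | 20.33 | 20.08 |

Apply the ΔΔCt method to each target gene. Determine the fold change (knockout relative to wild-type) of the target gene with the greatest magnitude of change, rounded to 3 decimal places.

AT5G05289: ΔΔCt = (31.37−20.08) − (28.43−20.33) = 11.29 − 8.10 = 3.19; fold change = 2^-3.19 = 0.110
AT3G12598: ΔΔCt = (16.32−20.08) − (20.93−20.33) = -3.76 − 0.60 = -4.36; fold change = 2^4.36 = 20.535
AT4G36460: ΔΔCt = (19.01−20.08) − (23.27−20.33) = -1.07 − 2.94 = -4.01; fold change = 2^4.01 = 16.111
AT3G12598 has the largest |ΔΔCt| = 4.36.

20.535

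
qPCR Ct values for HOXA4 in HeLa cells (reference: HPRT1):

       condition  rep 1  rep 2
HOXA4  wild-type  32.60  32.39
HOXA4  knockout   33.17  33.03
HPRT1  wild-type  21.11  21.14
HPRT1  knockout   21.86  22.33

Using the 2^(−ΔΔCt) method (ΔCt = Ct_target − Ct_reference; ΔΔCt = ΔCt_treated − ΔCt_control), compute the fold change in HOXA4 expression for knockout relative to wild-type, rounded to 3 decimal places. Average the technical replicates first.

1.288

Mean Ct: HOXA4 wild-type 32.495; HOXA4 knockout 33.100; HPRT1 wild-type 21.125; HPRT1 knockout 22.095
ΔCt(wild-type) = 32.495 − 21.125 = 11.370
ΔCt(knockout) = 33.100 − 22.095 = 11.005
ΔΔCt = 11.005 − 11.370 = -0.365
Fold change = 2^(−(-0.365)) = 2^0.365 = 1.2879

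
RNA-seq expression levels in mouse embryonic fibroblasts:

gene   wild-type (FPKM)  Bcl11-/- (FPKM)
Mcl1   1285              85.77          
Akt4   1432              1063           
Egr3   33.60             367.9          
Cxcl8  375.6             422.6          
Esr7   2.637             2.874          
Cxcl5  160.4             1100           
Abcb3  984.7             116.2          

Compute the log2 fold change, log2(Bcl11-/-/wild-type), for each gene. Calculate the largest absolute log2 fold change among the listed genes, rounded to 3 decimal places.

3.905

log2(85.77/1285) = -3.905  (Mcl1)
log2(1063/1432) = -0.430  (Akt4)
log2(367.9/33.60) = 3.453  (Egr3)
log2(422.6/375.6) = 0.170  (Cxcl8)
log2(2.874/2.637) = 0.124  (Esr7)
log2(1100/160.4) = 2.778  (Cxcl5)
log2(116.2/984.7) = -3.083  (Abcb3)
The largest magnitude belongs to Mcl1.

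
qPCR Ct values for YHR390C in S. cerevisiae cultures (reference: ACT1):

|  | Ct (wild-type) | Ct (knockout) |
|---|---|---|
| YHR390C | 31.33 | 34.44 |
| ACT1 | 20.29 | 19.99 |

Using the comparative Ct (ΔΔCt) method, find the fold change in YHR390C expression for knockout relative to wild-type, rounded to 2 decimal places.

ΔCt(wild-type) = 31.330 − 20.290 = 11.040
ΔCt(knockout) = 34.440 − 19.990 = 14.450
ΔΔCt = 14.450 − 11.040 = 3.410
Fold change = 2^(−3.410) = 0.094

0.09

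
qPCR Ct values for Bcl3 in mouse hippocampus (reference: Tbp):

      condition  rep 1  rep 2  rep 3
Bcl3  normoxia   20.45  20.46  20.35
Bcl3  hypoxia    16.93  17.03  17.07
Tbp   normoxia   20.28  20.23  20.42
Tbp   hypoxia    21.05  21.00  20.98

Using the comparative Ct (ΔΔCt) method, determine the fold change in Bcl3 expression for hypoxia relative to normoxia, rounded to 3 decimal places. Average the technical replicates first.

Mean Ct: Bcl3 normoxia 20.420; Bcl3 hypoxia 17.010; Tbp normoxia 20.310; Tbp hypoxia 21.010
ΔCt(normoxia) = 20.420 − 20.310 = 0.110
ΔCt(hypoxia) = 17.010 − 21.010 = -4.000
ΔΔCt = -4.000 − 0.110 = -4.110
Fold change = 2^(−(-4.110)) = 2^4.110 = 17.2677

17.268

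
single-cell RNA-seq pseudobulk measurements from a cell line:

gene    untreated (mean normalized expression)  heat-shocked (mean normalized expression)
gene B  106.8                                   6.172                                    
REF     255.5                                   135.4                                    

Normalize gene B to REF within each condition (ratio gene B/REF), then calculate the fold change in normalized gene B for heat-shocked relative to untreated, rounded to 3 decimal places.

0.109

gene B/REF (untreated) = 106.8 / 255.5 = 0.418
gene B/REF (heat-shocked) = 6.172 / 135.4 = 0.045583
Fold change = 0.045583 / 0.418 = 0.1091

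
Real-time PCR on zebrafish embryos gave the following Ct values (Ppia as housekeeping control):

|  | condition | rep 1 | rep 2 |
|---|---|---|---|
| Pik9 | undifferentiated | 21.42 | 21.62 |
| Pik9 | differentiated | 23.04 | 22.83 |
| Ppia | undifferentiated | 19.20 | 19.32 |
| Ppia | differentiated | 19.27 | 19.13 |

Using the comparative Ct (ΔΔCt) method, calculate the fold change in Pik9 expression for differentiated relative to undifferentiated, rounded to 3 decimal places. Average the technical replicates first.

0.360

Mean Ct: Pik9 undifferentiated 21.520; Pik9 differentiated 22.935; Ppia undifferentiated 19.260; Ppia differentiated 19.200
ΔCt(undifferentiated) = 21.520 − 19.260 = 2.260
ΔCt(differentiated) = 22.935 − 19.200 = 3.735
ΔΔCt = 3.735 − 2.260 = 1.475
Fold change = 2^(−1.475) = 0.3597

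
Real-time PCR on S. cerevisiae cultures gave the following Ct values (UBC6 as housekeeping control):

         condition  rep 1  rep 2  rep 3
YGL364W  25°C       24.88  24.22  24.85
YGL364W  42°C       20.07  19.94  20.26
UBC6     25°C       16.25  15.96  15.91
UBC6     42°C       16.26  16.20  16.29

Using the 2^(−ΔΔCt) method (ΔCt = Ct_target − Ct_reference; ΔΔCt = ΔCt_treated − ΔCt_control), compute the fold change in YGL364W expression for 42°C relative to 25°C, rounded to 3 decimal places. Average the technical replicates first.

27.284

Mean Ct: YGL364W 25°C 24.650; YGL364W 42°C 20.090; UBC6 25°C 16.040; UBC6 42°C 16.250
ΔCt(25°C) = 24.650 − 16.040 = 8.610
ΔCt(42°C) = 20.090 − 16.250 = 3.840
ΔΔCt = 3.840 − 8.610 = -4.770
Fold change = 2^(−(-4.770)) = 2^4.770 = 27.2843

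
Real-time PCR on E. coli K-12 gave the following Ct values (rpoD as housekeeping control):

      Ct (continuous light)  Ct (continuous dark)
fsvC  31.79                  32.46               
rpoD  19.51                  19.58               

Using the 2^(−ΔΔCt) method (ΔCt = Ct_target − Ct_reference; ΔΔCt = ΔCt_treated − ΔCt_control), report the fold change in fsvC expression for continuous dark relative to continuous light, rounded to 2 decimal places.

ΔCt(continuous light) = 31.790 − 19.510 = 12.280
ΔCt(continuous dark) = 32.460 − 19.580 = 12.880
ΔΔCt = 12.880 − 12.280 = 0.600
Fold change = 2^(−0.600) = 0.660

0.66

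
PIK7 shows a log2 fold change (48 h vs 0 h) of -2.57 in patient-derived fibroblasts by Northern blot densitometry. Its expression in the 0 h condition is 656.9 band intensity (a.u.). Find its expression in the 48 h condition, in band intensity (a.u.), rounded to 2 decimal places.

110.62

Fold change = 2^(-2.57) = 0.1684
48 h expression = 656.9 × 0.1684 = 110.62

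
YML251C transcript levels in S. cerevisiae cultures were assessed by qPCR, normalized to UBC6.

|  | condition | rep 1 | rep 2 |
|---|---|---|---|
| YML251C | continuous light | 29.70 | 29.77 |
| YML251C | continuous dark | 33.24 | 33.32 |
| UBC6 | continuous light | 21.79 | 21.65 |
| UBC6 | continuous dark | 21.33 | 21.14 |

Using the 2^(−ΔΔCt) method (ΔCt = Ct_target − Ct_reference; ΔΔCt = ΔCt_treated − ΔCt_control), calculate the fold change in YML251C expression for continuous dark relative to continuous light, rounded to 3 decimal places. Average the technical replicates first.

0.061

Mean Ct: YML251C continuous light 29.735; YML251C continuous dark 33.280; UBC6 continuous light 21.720; UBC6 continuous dark 21.235
ΔCt(continuous light) = 29.735 − 21.720 = 8.015
ΔCt(continuous dark) = 33.280 − 21.235 = 12.045
ΔΔCt = 12.045 − 8.015 = 4.030
Fold change = 2^(−4.030) = 0.0612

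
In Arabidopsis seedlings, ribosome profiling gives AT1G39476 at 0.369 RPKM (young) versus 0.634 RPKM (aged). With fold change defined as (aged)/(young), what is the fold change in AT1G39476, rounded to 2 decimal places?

Fold change = 0.634 / 0.369 = 1.718
AT1G39476 is upregulated.

1.72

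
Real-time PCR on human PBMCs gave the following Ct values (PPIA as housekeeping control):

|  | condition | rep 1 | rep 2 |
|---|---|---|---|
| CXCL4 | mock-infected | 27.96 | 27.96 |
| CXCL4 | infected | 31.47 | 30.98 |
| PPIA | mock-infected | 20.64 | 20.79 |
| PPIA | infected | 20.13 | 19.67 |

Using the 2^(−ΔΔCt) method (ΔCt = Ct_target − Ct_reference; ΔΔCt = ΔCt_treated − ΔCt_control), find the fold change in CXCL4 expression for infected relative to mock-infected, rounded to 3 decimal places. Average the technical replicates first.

Mean Ct: CXCL4 mock-infected 27.960; CXCL4 infected 31.225; PPIA mock-infected 20.715; PPIA infected 19.900
ΔCt(mock-infected) = 27.960 − 20.715 = 7.245
ΔCt(infected) = 31.225 − 19.900 = 11.325
ΔΔCt = 11.325 − 7.245 = 4.080
Fold change = 2^(−4.080) = 0.0591

0.059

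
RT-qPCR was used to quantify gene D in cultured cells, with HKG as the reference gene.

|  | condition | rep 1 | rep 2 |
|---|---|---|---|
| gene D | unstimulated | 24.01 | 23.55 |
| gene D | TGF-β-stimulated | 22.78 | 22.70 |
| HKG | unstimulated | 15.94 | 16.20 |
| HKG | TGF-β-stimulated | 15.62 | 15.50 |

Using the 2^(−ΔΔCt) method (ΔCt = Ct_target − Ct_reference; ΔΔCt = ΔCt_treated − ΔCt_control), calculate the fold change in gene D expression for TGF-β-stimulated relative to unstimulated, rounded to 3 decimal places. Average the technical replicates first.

Mean Ct: gene D unstimulated 23.780; gene D TGF-β-stimulated 22.740; HKG unstimulated 16.070; HKG TGF-β-stimulated 15.560
ΔCt(unstimulated) = 23.780 − 16.070 = 7.710
ΔCt(TGF-β-stimulated) = 22.740 − 15.560 = 7.180
ΔΔCt = 7.180 − 7.710 = -0.530
Fold change = 2^(−(-0.530)) = 2^0.530 = 1.4439

1.444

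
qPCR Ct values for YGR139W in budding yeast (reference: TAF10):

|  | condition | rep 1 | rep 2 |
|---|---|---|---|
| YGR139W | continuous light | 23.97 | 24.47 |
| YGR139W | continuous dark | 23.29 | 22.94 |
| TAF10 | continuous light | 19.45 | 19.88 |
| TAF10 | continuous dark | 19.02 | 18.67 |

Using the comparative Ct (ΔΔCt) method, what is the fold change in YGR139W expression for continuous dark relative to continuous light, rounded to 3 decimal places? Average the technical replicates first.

1.218

Mean Ct: YGR139W continuous light 24.220; YGR139W continuous dark 23.115; TAF10 continuous light 19.665; TAF10 continuous dark 18.845
ΔCt(continuous light) = 24.220 − 19.665 = 4.555
ΔCt(continuous dark) = 23.115 − 18.845 = 4.270
ΔΔCt = 4.270 − 4.555 = -0.285
Fold change = 2^(−(-0.285)) = 2^0.285 = 1.2184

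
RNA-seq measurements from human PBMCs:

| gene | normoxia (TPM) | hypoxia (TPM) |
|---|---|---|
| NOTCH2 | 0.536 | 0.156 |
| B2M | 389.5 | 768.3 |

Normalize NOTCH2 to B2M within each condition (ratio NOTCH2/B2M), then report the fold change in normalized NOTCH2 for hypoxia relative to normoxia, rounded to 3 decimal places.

NOTCH2/B2M (normoxia) = 0.536 / 389.5 = 0.0013761
NOTCH2/B2M (hypoxia) = 0.156 / 768.3 = 0.00020305
Fold change = 0.00020305 / 0.0013761 = 0.1475

0.148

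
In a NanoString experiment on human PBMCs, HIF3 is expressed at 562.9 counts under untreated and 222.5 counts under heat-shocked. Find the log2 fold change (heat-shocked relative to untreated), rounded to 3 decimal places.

-1.339

Fold change = 222.5 / 562.9 = 0.3953
log2(0.3953) = -1.3391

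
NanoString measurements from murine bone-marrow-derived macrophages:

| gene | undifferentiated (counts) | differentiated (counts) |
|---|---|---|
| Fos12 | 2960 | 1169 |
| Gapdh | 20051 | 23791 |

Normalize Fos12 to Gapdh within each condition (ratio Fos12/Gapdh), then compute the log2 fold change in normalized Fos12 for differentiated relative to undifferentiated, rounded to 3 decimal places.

-1.587

Fos12/Gapdh (undifferentiated) = 2960 / 20051 = 0.14762
Fos12/Gapdh (differentiated) = 1169 / 23791 = 0.049136
Fold change = 0.049136 / 0.14762 = 0.3328
log2(0.3328) = -1.5871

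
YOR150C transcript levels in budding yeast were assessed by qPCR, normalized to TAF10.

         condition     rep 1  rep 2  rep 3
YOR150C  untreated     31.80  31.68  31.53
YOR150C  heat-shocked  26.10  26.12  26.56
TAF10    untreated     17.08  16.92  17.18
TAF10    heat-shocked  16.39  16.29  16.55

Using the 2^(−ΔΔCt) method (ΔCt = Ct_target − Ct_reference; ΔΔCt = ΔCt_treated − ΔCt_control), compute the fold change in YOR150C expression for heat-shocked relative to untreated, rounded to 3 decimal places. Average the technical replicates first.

Mean Ct: YOR150C untreated 31.670; YOR150C heat-shocked 26.260; TAF10 untreated 17.060; TAF10 heat-shocked 16.410
ΔCt(untreated) = 31.670 − 17.060 = 14.610
ΔCt(heat-shocked) = 26.260 − 16.410 = 9.850
ΔΔCt = 9.850 − 14.610 = -4.760
Fold change = 2^(−(-4.760)) = 2^4.760 = 27.0958

27.096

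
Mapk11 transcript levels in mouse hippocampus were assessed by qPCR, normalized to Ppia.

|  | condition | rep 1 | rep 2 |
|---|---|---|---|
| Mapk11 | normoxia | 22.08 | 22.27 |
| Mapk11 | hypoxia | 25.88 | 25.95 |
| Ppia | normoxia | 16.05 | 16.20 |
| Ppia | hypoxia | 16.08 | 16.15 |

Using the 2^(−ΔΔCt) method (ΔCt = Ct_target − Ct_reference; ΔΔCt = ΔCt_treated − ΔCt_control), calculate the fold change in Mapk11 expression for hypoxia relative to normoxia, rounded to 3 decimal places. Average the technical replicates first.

0.074

Mean Ct: Mapk11 normoxia 22.175; Mapk11 hypoxia 25.915; Ppia normoxia 16.125; Ppia hypoxia 16.115
ΔCt(normoxia) = 22.175 − 16.125 = 6.050
ΔCt(hypoxia) = 25.915 − 16.115 = 9.800
ΔΔCt = 9.800 − 6.050 = 3.750
Fold change = 2^(−3.750) = 0.0743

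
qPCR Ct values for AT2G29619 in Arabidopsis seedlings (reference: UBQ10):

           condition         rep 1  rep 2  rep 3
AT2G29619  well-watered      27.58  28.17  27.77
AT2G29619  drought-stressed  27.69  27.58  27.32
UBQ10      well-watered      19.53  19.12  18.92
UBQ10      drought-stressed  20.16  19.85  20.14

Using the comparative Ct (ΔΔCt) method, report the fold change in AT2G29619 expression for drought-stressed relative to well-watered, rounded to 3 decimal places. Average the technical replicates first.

Mean Ct: AT2G29619 well-watered 27.840; AT2G29619 drought-stressed 27.530; UBQ10 well-watered 19.190; UBQ10 drought-stressed 20.050
ΔCt(well-watered) = 27.840 − 19.190 = 8.650
ΔCt(drought-stressed) = 27.530 − 20.050 = 7.480
ΔΔCt = 7.480 − 8.650 = -1.170
Fold change = 2^(−(-1.170)) = 2^1.170 = 2.2501

2.250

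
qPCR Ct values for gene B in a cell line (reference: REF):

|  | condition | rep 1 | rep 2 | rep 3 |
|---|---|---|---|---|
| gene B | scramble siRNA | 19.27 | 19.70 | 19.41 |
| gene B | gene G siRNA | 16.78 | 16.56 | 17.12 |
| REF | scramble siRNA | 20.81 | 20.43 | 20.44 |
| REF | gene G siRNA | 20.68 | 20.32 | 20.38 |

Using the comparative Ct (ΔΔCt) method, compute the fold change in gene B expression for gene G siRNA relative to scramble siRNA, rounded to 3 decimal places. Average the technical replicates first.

5.816

Mean Ct: gene B scramble siRNA 19.460; gene B gene G siRNA 16.820; REF scramble siRNA 20.560; REF gene G siRNA 20.460
ΔCt(scramble siRNA) = 19.460 − 20.560 = -1.100
ΔCt(gene G siRNA) = 16.820 − 20.460 = -3.640
ΔΔCt = -3.640 − (-1.100) = -2.540
Fold change = 2^(−(-2.540)) = 2^2.540 = 5.8159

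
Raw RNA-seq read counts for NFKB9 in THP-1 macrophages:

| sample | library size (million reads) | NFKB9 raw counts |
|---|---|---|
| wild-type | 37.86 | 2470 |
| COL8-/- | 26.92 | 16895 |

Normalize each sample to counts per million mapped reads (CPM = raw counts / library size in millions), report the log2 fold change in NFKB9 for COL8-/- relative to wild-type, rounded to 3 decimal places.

CPM(wild-type) = 2470 / 37.86 = 65.2404
CPM(COL8-/-) = 16895 / 26.92 = 627.6003
Fold change = 627.6003 / 65.2404 = 9.61982
log2(9.61982) = 3.2660

3.266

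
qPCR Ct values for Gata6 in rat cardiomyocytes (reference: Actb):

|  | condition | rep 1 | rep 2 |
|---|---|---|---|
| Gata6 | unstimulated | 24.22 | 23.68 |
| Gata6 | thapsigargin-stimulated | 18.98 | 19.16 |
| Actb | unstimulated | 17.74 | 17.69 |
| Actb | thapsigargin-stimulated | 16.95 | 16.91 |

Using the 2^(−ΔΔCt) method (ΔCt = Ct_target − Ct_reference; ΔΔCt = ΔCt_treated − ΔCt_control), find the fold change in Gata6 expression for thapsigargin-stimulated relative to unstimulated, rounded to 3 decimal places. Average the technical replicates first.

Mean Ct: Gata6 unstimulated 23.950; Gata6 thapsigargin-stimulated 19.070; Actb unstimulated 17.715; Actb thapsigargin-stimulated 16.930
ΔCt(unstimulated) = 23.950 − 17.715 = 6.235
ΔCt(thapsigargin-stimulated) = 19.070 − 16.930 = 2.140
ΔΔCt = 2.140 − 6.235 = -4.095
Fold change = 2^(−(-4.095)) = 2^4.095 = 17.0890

17.089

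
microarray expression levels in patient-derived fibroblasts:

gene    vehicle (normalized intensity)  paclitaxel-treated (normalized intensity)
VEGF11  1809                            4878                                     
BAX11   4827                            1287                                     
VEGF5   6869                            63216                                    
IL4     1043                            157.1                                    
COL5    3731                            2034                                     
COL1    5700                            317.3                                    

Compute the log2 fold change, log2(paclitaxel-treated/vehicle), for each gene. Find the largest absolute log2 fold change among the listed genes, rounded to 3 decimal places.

4.167

log2(4878/1809) = 1.431  (VEGF11)
log2(1287/4827) = -1.907  (BAX11)
log2(63216/6869) = 3.202  (VEGF5)
log2(157.1/1043) = -2.731  (IL4)
log2(2034/3731) = -0.875  (COL5)
log2(317.3/5700) = -4.167  (COL1)
The largest magnitude belongs to COL1.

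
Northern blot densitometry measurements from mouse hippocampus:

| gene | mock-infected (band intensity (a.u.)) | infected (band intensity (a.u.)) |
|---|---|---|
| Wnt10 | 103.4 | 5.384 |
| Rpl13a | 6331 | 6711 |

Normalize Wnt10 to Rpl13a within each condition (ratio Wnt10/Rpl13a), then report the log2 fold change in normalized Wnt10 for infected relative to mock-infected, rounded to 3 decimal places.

Wnt10/Rpl13a (mock-infected) = 103.4 / 6331 = 0.016332
Wnt10/Rpl13a (infected) = 5.384 / 6711 = 0.00080226
Fold change = 0.00080226 / 0.016332 = 0.0491
log2(0.0491) = -4.3475

-4.348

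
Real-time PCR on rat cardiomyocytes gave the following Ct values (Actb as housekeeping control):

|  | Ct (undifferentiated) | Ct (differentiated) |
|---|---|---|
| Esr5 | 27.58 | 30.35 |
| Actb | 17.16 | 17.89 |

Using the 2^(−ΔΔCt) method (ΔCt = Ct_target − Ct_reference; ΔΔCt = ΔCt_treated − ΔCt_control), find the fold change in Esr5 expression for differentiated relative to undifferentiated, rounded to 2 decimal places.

0.24

ΔCt(undifferentiated) = 27.580 − 17.160 = 10.420
ΔCt(differentiated) = 30.350 − 17.890 = 12.460
ΔΔCt = 12.460 − 10.420 = 2.040
Fold change = 2^(−2.040) = 0.243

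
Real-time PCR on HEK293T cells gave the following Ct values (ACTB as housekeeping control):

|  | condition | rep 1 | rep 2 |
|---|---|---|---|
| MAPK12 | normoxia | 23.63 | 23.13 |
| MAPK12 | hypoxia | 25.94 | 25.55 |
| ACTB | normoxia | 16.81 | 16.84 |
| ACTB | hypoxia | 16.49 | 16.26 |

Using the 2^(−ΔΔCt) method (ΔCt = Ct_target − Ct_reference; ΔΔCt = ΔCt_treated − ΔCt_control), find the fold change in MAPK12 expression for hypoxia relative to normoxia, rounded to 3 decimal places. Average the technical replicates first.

0.142

Mean Ct: MAPK12 normoxia 23.380; MAPK12 hypoxia 25.745; ACTB normoxia 16.825; ACTB hypoxia 16.375
ΔCt(normoxia) = 23.380 − 16.825 = 6.555
ΔCt(hypoxia) = 25.745 − 16.375 = 9.370
ΔΔCt = 9.370 − 6.555 = 2.815
Fold change = 2^(−2.815) = 0.1421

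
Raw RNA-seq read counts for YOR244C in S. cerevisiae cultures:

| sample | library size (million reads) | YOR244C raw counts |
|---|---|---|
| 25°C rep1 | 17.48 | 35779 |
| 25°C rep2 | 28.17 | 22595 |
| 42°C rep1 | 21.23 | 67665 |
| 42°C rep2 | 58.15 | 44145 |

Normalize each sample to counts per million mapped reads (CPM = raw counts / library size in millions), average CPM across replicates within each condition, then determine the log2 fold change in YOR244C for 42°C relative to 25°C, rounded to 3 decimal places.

0.470

CPM(25°C rep1) = 35779 / 17.48 = 2046.8535
CPM(25°C rep2) = 22595 / 28.17 = 802.0944
CPM(42°C rep1) = 67665 / 21.23 = 3187.2350
CPM(42°C rep2) = 44145 / 58.15 = 759.1574
mean CPM(25°C) = 1424.4740; mean CPM(42°C) = 1973.1962
Fold change = 1973.1962 / 1424.4740 = 1.38521
log2(1.38521) = 0.4701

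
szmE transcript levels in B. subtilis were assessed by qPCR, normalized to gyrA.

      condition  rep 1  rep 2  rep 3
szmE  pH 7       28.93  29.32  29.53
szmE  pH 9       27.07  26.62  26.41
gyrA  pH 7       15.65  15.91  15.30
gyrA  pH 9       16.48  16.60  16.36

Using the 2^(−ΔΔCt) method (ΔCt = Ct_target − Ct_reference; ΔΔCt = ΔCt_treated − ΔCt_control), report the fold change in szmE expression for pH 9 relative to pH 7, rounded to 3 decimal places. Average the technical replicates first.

10.703

Mean Ct: szmE pH 7 29.260; szmE pH 9 26.700; gyrA pH 7 15.620; gyrA pH 9 16.480
ΔCt(pH 7) = 29.260 − 15.620 = 13.640
ΔCt(pH 9) = 26.700 − 16.480 = 10.220
ΔΔCt = 10.220 − 13.640 = -3.420
Fold change = 2^(−(-3.420)) = 2^3.420 = 10.7034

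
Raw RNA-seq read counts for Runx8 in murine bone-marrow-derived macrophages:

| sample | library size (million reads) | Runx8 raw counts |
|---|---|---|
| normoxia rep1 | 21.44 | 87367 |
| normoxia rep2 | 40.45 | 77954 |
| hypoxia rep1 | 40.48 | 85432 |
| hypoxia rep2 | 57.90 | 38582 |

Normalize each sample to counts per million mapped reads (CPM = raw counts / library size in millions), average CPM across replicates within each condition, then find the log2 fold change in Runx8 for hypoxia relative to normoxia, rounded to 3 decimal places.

CPM(normoxia rep1) = 87367 / 21.44 = 4074.9534
CPM(normoxia rep2) = 77954 / 40.45 = 1927.1693
CPM(hypoxia rep1) = 85432 / 40.48 = 2110.4743
CPM(hypoxia rep2) = 38582 / 57.90 = 666.3558
mean CPM(normoxia) = 3001.0614; mean CPM(hypoxia) = 1388.4150
Fold change = 1388.4150 / 3001.0614 = 0.46264
log2(0.46264) = -1.1120

-1.112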